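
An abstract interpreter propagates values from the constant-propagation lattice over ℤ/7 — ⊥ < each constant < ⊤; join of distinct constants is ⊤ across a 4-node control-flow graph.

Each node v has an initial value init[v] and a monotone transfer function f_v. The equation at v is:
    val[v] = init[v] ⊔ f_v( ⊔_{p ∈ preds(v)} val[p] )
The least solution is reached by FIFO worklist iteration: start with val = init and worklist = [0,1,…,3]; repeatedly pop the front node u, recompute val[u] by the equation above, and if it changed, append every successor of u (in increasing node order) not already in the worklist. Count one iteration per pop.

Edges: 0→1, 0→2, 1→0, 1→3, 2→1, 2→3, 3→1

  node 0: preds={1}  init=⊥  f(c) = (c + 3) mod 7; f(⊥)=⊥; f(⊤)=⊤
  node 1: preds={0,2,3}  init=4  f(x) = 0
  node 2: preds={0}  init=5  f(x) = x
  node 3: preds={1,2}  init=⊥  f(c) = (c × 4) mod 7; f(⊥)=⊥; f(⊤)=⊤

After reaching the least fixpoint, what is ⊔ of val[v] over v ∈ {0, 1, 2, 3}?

⊤

Trace (7 dequeues):
  [1] u=0 | in 4 | out 0 | prev ⊥ | push {}
  [2] u=1 | in ⊤ | out ⊤ | prev 4 | push {0}
  [3] u=2 | in 0 | out ⊤ | prev 5 | push {1}
  [4] u=3 | in ⊤ | out ⊤ | prev ⊥ | push {}
  [5] u=0 | in ⊤ | out ⊤ | prev 0 | push {2}
  [6] u=1 | in ⊤ | out ⊤ | ==
  [7] u=2 | in ⊤ | out ⊤ | ==

Converged values:
  [0] ⊤
  [1] ⊤
  [2] ⊤
  [3] ⊤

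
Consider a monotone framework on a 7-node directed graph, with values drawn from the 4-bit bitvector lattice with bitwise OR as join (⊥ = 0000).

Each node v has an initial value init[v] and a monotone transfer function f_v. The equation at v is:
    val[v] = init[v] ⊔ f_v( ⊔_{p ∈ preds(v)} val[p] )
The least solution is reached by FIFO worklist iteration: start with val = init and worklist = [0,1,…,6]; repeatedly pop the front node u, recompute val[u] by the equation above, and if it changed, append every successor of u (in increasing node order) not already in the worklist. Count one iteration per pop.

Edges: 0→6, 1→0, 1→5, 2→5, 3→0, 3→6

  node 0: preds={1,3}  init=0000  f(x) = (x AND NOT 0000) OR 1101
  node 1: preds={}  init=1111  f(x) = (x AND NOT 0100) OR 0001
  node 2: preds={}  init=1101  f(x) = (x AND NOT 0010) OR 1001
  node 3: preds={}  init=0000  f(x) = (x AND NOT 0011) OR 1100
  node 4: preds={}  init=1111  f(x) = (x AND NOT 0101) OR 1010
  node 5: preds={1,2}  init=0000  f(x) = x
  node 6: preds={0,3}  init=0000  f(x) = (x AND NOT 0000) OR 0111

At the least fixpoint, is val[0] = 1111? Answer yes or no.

yes

Iteration log — 8 steps:
  step 1. node 0  ⊔preds=1111  new=1111  old=0000  +wl: 
  step 2. node 1  ⊔preds=0000  new=1111  stable
  step 3. node 2  ⊔preds=0000  new=1101  stable
  step 4. node 3  ⊔preds=0000  new=1100  old=0000  +wl: 0
  step 5. node 4  ⊔preds=0000  new=1111  stable
  step 6. node 5  ⊔preds=1111  new=1111  old=0000  +wl: 
  step 7. node 6  ⊔preds=1111  new=1111  old=0000  +wl: 
  step 8. node 0  ⊔preds=1111  new=1111  stable

Least fixpoint reached:
  node 0: 1111
  node 1: 1111
  node 2: 1101
  node 3: 1100
  node 4: 1111
  node 5: 1111
  node 6: 1111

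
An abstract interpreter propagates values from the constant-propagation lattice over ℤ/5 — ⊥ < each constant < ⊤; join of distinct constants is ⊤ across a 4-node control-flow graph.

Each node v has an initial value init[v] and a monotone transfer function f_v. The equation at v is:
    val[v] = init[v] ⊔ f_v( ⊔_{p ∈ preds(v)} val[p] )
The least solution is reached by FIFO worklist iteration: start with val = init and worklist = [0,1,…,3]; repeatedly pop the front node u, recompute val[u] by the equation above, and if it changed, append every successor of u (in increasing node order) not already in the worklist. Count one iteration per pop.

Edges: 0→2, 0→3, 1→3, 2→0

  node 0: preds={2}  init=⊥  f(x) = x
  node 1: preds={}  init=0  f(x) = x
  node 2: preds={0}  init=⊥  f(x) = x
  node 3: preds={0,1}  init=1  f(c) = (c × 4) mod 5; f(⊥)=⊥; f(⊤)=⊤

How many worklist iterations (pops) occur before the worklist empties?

Trace (4 dequeues):
  [1] u=0 | in ⊥ | out ⊥ | ==
  [2] u=1 | in ⊥ | out 0 | ==
  [3] u=2 | in ⊥ | out ⊥ | ==
  [4] u=3 | in 0 | out ⊤ | prev 1 | push {}

Converged values:
  [0] ⊥
  [1] 0
  [2] ⊥
  [3] ⊤

4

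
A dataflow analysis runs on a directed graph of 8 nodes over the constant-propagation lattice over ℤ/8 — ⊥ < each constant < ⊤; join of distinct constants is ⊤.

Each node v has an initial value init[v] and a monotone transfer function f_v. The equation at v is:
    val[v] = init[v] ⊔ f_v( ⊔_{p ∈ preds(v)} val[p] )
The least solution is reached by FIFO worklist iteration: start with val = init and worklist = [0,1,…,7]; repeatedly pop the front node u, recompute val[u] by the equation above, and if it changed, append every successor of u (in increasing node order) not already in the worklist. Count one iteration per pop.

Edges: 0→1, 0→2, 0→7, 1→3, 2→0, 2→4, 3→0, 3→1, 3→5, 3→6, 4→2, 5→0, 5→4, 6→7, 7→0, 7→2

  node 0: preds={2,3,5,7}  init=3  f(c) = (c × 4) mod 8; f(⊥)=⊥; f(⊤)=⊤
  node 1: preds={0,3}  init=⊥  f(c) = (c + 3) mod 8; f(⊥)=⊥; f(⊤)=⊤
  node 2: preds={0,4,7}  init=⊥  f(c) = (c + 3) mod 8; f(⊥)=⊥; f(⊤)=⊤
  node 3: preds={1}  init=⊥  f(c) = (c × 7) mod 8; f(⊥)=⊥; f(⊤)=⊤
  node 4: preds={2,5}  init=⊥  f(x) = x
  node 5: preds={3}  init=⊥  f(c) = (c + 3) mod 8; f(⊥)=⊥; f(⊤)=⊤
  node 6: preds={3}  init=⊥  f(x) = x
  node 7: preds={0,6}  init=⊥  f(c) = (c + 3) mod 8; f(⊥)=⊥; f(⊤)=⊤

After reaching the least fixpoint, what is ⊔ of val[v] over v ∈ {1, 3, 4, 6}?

Worklist (22 pops):
  #1 pop 0: in=⊥ → 3 (no change)
  #2 pop 1: in=3 → 6 (was ⊥); enqueue []
  #3 pop 2: in=3 → 6 (was ⊥); enqueue [0]
  #4 pop 3: in=6 → 2 (was ⊥); enqueue [1]
  #5 pop 4: in=6 → 6 (was ⊥); enqueue [2]
  #6 pop 5: in=2 → 5 (was ⊥); enqueue [4]
  #7 pop 6: in=2 → 2 (was ⊥); enqueue []
  #8 pop 7: in=⊤ → ⊤ (was ⊥); enqueue []
  #9 pop 0: in=⊤ → ⊤ (was 3); enqueue [7]
  #10 pop 1: in=⊤ → ⊤ (was 6); enqueue [3]
  #11 pop 2: in=⊤ → ⊤ (was 6); enqueue [0]
  #12 pop 4: in=⊤ → ⊤ (was 6); enqueue [2]
  #13 pop 7: in=⊤ → ⊤ (no change)
  #14 pop 3: in=⊤ → ⊤ (was 2); enqueue [1,5,6]
  #15 pop 0: in=⊤ → ⊤ (no change)
  #16 pop 2: in=⊤ → ⊤ (no change)
  #17 pop 1: in=⊤ → ⊤ (no change)
  #18 pop 5: in=⊤ → ⊤ (was 5); enqueue [0,4]
  #19 pop 6: in=⊤ → ⊤ (was 2); enqueue [7]
  #20 pop 0: in=⊤ → ⊤ (no change)
  #21 pop 4: in=⊤ → ⊤ (no change)
  #22 pop 7: in=⊤ → ⊤ (no change)

Fixpoint:
  val[0] = ⊤
  val[1] = ⊤
  val[2] = ⊤
  val[3] = ⊤
  val[4] = ⊤
  val[5] = ⊤
  val[6] = ⊤
  val[7] = ⊤

⊤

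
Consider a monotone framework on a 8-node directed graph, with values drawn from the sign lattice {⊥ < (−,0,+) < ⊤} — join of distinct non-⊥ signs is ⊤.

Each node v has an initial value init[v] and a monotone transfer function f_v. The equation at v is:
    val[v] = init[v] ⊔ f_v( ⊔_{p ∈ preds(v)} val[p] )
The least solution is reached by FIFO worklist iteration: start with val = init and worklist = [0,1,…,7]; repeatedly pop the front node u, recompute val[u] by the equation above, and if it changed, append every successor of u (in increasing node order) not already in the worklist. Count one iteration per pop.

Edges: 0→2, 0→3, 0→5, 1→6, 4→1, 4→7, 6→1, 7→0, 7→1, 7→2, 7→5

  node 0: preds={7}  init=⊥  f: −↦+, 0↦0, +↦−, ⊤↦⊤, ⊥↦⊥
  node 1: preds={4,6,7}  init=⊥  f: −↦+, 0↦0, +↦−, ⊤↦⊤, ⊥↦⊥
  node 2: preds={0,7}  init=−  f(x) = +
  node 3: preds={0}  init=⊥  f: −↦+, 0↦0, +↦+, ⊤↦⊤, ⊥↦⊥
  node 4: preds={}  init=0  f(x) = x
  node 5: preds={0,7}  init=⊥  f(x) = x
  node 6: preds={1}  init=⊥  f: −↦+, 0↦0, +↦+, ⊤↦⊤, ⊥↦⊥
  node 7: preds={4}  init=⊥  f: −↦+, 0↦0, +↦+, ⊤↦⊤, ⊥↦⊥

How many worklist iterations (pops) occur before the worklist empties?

13

Worklist (13 pops):
  #1 pop 0: in=⊥ → ⊥ (no change)
  #2 pop 1: in=0 → 0 (was ⊥); enqueue []
  #3 pop 2: in=⊥ → ⊤ (was −); enqueue []
  #4 pop 3: in=⊥ → ⊥ (no change)
  #5 pop 4: in=⊥ → 0 (no change)
  #6 pop 5: in=⊥ → ⊥ (no change)
  #7 pop 6: in=0 → 0 (was ⊥); enqueue [1]
  #8 pop 7: in=0 → 0 (was ⊥); enqueue [0,2,5]
  #9 pop 1: in=0 → 0 (no change)
  #10 pop 0: in=0 → 0 (was ⊥); enqueue [3]
  #11 pop 2: in=0 → ⊤ (no change)
  #12 pop 5: in=0 → 0 (was ⊥); enqueue []
  #13 pop 3: in=0 → 0 (was ⊥); enqueue []

Fixpoint:
  val[0] = 0
  val[1] = 0
  val[2] = ⊤
  val[3] = 0
  val[4] = 0
  val[5] = 0
  val[6] = 0
  val[7] = 0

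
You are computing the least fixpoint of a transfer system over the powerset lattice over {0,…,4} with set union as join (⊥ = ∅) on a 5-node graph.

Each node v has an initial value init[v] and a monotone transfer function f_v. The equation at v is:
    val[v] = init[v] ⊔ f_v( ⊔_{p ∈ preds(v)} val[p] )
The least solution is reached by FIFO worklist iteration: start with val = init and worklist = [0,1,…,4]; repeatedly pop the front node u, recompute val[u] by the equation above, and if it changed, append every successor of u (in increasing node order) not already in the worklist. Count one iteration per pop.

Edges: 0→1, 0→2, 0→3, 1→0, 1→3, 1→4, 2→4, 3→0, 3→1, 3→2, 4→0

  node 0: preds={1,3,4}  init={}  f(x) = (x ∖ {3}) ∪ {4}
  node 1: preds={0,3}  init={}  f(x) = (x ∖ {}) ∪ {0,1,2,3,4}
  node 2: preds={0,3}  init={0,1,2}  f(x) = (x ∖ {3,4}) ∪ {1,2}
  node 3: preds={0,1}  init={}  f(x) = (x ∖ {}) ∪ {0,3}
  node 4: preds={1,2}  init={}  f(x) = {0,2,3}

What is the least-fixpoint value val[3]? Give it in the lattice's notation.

{0,1,2,3,4}

Worklist (9 pops):
  #1 pop 0: in={} → {4} (was {}); enqueue []
  #2 pop 1: in={4} → {0,1,2,3,4} (was {}); enqueue [0]
  #3 pop 2: in={4} → {0,1,2} (no change)
  #4 pop 3: in={0,1,2,3,4} → {0,1,2,3,4} (was {}); enqueue [1,2]
  #5 pop 4: in={0,1,2,3,4} → {0,2,3} (was {}); enqueue []
  #6 pop 0: in={0,1,2,3,4} → {0,1,2,4} (was {4}); enqueue [3]
  #7 pop 1: in={0,1,2,3,4} → {0,1,2,3,4} (no change)
  #8 pop 2: in={0,1,2,3,4} → {0,1,2} (no change)
  #9 pop 3: in={0,1,2,3,4} → {0,1,2,3,4} (no change)

Fixpoint:
  val[0] = {0,1,2,4}
  val[1] = {0,1,2,3,4}
  val[2] = {0,1,2}
  val[3] = {0,1,2,3,4}
  val[4] = {0,2,3}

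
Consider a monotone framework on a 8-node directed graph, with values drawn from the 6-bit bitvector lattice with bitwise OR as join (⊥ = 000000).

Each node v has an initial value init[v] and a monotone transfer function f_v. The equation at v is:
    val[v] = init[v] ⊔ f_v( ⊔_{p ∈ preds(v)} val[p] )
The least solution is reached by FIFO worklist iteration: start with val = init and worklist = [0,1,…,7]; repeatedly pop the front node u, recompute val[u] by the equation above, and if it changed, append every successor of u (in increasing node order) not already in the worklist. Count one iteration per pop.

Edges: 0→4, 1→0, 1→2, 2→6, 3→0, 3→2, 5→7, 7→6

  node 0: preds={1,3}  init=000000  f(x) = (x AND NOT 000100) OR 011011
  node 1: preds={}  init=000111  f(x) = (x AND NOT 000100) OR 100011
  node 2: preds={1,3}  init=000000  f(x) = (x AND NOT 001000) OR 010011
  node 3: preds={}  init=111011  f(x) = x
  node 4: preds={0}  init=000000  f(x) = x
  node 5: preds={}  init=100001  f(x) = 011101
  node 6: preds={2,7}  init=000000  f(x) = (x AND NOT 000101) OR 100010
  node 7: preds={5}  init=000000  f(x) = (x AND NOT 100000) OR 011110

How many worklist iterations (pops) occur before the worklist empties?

Worklist (10 pops):
  #1 pop 0: in=111111 → 111011 (was 000000); enqueue []
  #2 pop 1: in=000000 → 100111 (was 000111); enqueue [0]
  #3 pop 2: in=111111 → 110111 (was 000000); enqueue []
  #4 pop 3: in=000000 → 111011 (no change)
  #5 pop 4: in=111011 → 111011 (was 000000); enqueue []
  #6 pop 5: in=000000 → 111101 (was 100001); enqueue []
  #7 pop 6: in=110111 → 110010 (was 000000); enqueue []
  #8 pop 7: in=111101 → 011111 (was 000000); enqueue [6]
  #9 pop 0: in=111111 → 111011 (no change)
  #10 pop 6: in=111111 → 111010 (was 110010); enqueue []

Fixpoint:
  val[0] = 111011
  val[1] = 100111
  val[2] = 110111
  val[3] = 111011
  val[4] = 111011
  val[5] = 111101
  val[6] = 111010
  val[7] = 011111

10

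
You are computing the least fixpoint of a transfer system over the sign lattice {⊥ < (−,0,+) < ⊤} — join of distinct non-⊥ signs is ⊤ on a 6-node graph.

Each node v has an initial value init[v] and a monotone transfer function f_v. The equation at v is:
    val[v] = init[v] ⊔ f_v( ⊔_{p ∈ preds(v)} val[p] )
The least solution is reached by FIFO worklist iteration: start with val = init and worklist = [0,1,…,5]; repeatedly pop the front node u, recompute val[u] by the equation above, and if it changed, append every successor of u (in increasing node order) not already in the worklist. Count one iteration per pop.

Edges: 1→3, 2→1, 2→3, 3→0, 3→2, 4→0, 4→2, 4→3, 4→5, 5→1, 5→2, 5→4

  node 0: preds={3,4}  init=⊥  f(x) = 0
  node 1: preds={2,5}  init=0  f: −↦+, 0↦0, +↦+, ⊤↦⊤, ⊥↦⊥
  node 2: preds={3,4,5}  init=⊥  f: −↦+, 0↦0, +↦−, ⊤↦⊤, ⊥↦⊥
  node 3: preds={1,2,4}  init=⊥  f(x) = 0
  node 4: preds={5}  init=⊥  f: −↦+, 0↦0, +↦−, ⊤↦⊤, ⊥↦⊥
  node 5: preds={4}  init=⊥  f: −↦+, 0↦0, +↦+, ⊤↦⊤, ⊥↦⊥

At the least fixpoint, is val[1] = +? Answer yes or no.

no

Iteration log — 10 steps:
  step 1. node 0  ⊔preds=⊥  new=0  old=⊥  +wl: 
  step 2. node 1  ⊔preds=⊥  new=0  stable
  step 3. node 2  ⊔preds=⊥  new=⊥  stable
  step 4. node 3  ⊔preds=0  new=0  old=⊥  +wl: 0,2
  step 5. node 4  ⊔preds=⊥  new=⊥  stable
  step 6. node 5  ⊔preds=⊥  new=⊥  stable
  step 7. node 0  ⊔preds=0  new=0  stable
  step 8. node 2  ⊔preds=0  new=0  old=⊥  +wl: 1,3
  step 9. node 1  ⊔preds=0  new=0  stable
  step 10. node 3  ⊔preds=0  new=0  stable

Least fixpoint reached:
  node 0: 0
  node 1: 0
  node 2: 0
  node 3: 0
  node 4: ⊥
  node 5: ⊥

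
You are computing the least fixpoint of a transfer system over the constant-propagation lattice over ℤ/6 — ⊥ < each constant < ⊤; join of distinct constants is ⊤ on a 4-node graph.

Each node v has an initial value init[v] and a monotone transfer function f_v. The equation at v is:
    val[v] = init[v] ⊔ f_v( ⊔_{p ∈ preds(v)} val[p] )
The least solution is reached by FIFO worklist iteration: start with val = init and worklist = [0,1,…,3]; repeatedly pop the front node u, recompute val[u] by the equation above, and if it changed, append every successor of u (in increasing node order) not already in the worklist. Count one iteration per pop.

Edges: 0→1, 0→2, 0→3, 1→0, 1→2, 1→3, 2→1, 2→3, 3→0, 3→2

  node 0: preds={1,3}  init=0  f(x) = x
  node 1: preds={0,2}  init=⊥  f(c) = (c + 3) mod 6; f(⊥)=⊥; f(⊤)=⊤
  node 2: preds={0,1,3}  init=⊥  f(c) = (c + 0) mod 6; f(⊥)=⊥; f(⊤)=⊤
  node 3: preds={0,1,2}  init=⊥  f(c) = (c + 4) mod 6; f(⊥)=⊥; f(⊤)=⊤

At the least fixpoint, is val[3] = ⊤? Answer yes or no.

yes

Trace (9 dequeues):
  [1] u=0 | in ⊥ | out 0 | ==
  [2] u=1 | in 0 | out 3 | prev ⊥ | push {0}
  [3] u=2 | in ⊤ | out ⊤ | prev ⊥ | push {1}
  [4] u=3 | in ⊤ | out ⊤ | prev ⊥ | push {2}
  [5] u=0 | in ⊤ | out ⊤ | prev 0 | push {3}
  [6] u=1 | in ⊤ | out ⊤ | prev 3 | push {0}
  [7] u=2 | in ⊤ | out ⊤ | ==
  [8] u=3 | in ⊤ | out ⊤ | ==
  [9] u=0 | in ⊤ | out ⊤ | ==

Converged values:
  [0] ⊤
  [1] ⊤
  [2] ⊤
  [3] ⊤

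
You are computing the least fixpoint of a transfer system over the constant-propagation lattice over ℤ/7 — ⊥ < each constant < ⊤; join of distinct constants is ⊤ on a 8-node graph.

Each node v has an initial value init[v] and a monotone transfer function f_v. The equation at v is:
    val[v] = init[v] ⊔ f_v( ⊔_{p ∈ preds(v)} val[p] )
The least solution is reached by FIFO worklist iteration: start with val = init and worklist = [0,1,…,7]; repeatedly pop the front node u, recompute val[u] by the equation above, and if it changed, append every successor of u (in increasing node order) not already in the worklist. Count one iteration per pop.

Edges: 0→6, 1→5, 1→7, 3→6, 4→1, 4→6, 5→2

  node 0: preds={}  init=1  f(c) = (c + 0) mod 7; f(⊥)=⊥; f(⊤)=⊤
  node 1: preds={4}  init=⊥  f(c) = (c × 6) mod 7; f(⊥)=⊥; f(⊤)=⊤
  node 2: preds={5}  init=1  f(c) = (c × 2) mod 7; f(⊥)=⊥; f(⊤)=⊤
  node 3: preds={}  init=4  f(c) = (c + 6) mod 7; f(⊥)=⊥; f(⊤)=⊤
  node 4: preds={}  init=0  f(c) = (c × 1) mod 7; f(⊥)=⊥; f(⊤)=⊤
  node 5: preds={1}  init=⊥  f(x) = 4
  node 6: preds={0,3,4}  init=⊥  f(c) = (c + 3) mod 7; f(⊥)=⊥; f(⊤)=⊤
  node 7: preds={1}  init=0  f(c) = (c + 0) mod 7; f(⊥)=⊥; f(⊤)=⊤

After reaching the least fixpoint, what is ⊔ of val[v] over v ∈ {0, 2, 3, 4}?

Iteration log — 9 steps:
  step 1. node 0  ⊔preds=⊥  new=1  stable
  step 2. node 1  ⊔preds=0  new=0  old=⊥  +wl: 
  step 3. node 2  ⊔preds=⊥  new=1  stable
  step 4. node 3  ⊔preds=⊥  new=4  stable
  step 5. node 4  ⊔preds=⊥  new=0  stable
  step 6. node 5  ⊔preds=0  new=4  old=⊥  +wl: 2
  step 7. node 6  ⊔preds=⊤  new=⊤  old=⊥  +wl: 
  step 8. node 7  ⊔preds=0  new=0  stable
  step 9. node 2  ⊔preds=4  new=1  stable

Least fixpoint reached:
  node 0: 1
  node 1: 0
  node 2: 1
  node 3: 4
  node 4: 0
  node 5: 4
  node 6: ⊤
  node 7: 0

⊤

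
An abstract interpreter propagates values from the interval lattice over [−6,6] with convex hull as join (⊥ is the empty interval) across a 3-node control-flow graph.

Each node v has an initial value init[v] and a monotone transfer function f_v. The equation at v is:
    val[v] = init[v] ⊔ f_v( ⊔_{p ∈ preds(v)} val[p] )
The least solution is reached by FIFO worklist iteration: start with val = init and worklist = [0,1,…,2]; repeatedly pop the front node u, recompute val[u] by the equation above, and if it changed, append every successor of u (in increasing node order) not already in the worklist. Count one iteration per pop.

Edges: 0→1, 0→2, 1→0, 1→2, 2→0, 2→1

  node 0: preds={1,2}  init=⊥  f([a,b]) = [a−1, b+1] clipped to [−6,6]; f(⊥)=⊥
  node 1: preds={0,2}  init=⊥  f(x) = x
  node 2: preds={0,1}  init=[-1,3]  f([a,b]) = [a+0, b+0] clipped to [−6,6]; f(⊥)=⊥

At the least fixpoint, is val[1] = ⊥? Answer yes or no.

Iteration log — 17 steps:
  step 1. node 0  ⊔preds=[-1,3]  new=[-2,4]  old=⊥  +wl: 
  step 2. node 1  ⊔preds=[-2,4]  new=[-2,4]  old=⊥  +wl: 0
  step 3. node 2  ⊔preds=[-2,4]  new=[-2,4]  old=[-1,3]  +wl: 1
  step 4. node 0  ⊔preds=[-2,4]  new=[-3,5]  old=[-2,4]  +wl: 2
  step 5. node 1  ⊔preds=[-3,5]  new=[-3,5]  old=[-2,4]  +wl: 0
  step 6. node 2  ⊔preds=[-3,5]  new=[-3,5]  old=[-2,4]  +wl: 1
  step 7. node 0  ⊔preds=[-3,5]  new=[-4,6]  old=[-3,5]  +wl: 2
  step 8. node 1  ⊔preds=[-4,6]  new=[-4,6]  old=[-3,5]  +wl: 0
  step 9. node 2  ⊔preds=[-4,6]  new=[-4,6]  old=[-3,5]  +wl: 1
  step 10. node 0  ⊔preds=[-4,6]  new=[-5,6]  old=[-4,6]  +wl: 2
  step 11. node 1  ⊔preds=[-5,6]  new=[-5,6]  old=[-4,6]  +wl: 0
  step 12. node 2  ⊔preds=[-5,6]  new=[-5,6]  old=[-4,6]  +wl: 1
  step 13. node 0  ⊔preds=[-5,6]  new=[-6,6]  old=[-5,6]  +wl: 2
  step 14. node 1  ⊔preds=[-6,6]  new=[-6,6]  old=[-5,6]  +wl: 0
  step 15. node 2  ⊔preds=[-6,6]  new=[-6,6]  old=[-5,6]  +wl: 1
  step 16. node 0  ⊔preds=[-6,6]  new=[-6,6]  stable
  step 17. node 1  ⊔preds=[-6,6]  new=[-6,6]  stable

Least fixpoint reached:
  node 0: [-6,6]
  node 1: [-6,6]
  node 2: [-6,6]

no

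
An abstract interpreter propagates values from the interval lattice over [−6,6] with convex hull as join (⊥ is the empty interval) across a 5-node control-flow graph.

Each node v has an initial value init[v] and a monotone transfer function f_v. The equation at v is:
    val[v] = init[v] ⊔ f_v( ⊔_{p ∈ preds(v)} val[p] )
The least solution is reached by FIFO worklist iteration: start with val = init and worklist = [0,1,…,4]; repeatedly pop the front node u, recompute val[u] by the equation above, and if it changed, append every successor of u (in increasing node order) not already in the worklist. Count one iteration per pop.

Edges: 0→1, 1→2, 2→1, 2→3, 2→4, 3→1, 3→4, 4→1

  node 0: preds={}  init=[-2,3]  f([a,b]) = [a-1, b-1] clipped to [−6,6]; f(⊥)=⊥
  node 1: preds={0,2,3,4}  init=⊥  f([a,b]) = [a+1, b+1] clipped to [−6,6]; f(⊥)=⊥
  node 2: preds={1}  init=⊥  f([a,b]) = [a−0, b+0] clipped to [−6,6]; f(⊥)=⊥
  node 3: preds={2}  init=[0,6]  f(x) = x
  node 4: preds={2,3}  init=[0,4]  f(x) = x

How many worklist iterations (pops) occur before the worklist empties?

Iteration log — 6 steps:
  step 1. node 0  ⊔preds=⊥  new=[-2,3]  stable
  step 2. node 1  ⊔preds=[-2,6]  new=[-1,6]  old=⊥  +wl: 
  step 3. node 2  ⊔preds=[-1,6]  new=[-1,6]  old=⊥  +wl: 1
  step 4. node 3  ⊔preds=[-1,6]  new=[-1,6]  old=[0,6]  +wl: 
  step 5. node 4  ⊔preds=[-1,6]  new=[-1,6]  old=[0,4]  +wl: 
  step 6. node 1  ⊔preds=[-2,6]  new=[-1,6]  stable

Least fixpoint reached:
  node 0: [-2,3]
  node 1: [-1,6]
  node 2: [-1,6]
  node 3: [-1,6]
  node 4: [-1,6]

6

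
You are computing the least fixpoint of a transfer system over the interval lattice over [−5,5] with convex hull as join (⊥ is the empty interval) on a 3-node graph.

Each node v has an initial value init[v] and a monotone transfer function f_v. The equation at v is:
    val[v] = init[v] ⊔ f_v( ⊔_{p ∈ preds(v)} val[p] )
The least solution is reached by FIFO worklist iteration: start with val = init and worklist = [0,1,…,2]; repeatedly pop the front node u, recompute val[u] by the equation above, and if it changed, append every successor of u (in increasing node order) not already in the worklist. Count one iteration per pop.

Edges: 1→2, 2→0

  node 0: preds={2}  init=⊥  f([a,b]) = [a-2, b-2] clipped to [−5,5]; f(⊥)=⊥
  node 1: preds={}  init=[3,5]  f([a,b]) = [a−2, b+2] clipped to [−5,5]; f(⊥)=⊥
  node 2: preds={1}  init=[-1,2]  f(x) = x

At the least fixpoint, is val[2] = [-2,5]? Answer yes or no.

Worklist (4 pops):
  #1 pop 0: in=[-1,2] → [-3,0] (was ⊥); enqueue []
  #2 pop 1: in=⊥ → [3,5] (no change)
  #3 pop 2: in=[3,5] → [-1,5] (was [-1,2]); enqueue [0]
  #4 pop 0: in=[-1,5] → [-3,3] (was [-3,0]); enqueue []

Fixpoint:
  val[0] = [-3,3]
  val[1] = [3,5]
  val[2] = [-1,5]

no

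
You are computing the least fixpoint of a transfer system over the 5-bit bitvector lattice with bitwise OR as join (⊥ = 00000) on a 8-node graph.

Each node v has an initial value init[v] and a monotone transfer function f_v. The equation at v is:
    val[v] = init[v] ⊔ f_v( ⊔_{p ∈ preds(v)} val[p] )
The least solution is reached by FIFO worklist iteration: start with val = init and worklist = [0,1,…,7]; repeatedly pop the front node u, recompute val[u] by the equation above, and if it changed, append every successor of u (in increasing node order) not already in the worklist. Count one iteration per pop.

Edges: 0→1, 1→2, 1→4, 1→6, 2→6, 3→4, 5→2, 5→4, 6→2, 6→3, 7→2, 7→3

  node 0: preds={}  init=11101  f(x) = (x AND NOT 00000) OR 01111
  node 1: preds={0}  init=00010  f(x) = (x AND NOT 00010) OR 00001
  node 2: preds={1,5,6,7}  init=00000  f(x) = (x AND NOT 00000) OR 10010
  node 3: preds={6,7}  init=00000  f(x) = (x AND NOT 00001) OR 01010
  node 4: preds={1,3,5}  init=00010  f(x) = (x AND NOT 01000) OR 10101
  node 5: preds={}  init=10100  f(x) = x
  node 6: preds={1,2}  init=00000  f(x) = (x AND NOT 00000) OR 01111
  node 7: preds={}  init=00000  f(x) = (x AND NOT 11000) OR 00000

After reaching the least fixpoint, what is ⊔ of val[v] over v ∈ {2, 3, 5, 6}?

Iteration log — 11 steps:
  step 1. node 0  ⊔preds=00000  new=11111  old=11101  +wl: 
  step 2. node 1  ⊔preds=11111  new=11111  old=00010  +wl: 
  step 3. node 2  ⊔preds=11111  new=11111  old=00000  +wl: 
  step 4. node 3  ⊔preds=00000  new=01010  old=00000  +wl: 
  step 5. node 4  ⊔preds=11111  new=10111  old=00010  +wl: 
  step 6. node 5  ⊔preds=00000  new=10100  stable
  step 7. node 6  ⊔preds=11111  new=11111  old=00000  +wl: 2,3
  step 8. node 7  ⊔preds=00000  new=00000  stable
  step 9. node 2  ⊔preds=11111  new=11111  stable
  step 10. node 3  ⊔preds=11111  new=11110  old=01010  +wl: 4
  step 11. node 4  ⊔preds=11111  new=10111  stable

Least fixpoint reached:
  node 0: 11111
  node 1: 11111
  node 2: 11111
  node 3: 11110
  node 4: 10111
  node 5: 10100
  node 6: 11111
  node 7: 00000

11111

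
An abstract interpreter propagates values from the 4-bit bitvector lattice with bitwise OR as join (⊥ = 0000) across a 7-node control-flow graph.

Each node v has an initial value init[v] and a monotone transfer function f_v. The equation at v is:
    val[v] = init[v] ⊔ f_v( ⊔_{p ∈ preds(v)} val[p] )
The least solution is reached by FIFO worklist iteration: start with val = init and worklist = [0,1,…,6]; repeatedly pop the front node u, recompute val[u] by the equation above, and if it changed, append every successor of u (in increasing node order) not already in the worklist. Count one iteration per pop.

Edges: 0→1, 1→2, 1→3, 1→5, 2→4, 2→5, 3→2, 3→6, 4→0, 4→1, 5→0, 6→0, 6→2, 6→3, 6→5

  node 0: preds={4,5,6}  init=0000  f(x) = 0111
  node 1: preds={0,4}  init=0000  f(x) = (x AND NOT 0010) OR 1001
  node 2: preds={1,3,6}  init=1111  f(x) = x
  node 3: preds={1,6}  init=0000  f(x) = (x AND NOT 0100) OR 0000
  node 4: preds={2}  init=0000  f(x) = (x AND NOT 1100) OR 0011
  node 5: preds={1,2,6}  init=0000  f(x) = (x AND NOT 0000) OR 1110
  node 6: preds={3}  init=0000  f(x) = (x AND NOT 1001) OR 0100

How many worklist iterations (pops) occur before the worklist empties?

12

Worklist (12 pops):
  #1 pop 0: in=0000 → 0111 (was 0000); enqueue []
  #2 pop 1: in=0111 → 1101 (was 0000); enqueue []
  #3 pop 2: in=1101 → 1111 (no change)
  #4 pop 3: in=1101 → 1001 (was 0000); enqueue [2]
  #5 pop 4: in=1111 → 0011 (was 0000); enqueue [0,1]
  #6 pop 5: in=1111 → 1111 (was 0000); enqueue []
  #7 pop 6: in=1001 → 0100 (was 0000); enqueue [3,5]
  #8 pop 2: in=1101 → 1111 (no change)
  #9 pop 0: in=1111 → 0111 (no change)
  #10 pop 1: in=0111 → 1101 (no change)
  #11 pop 3: in=1101 → 1001 (no change)
  #12 pop 5: in=1111 → 1111 (no change)

Fixpoint:
  val[0] = 0111
  val[1] = 1101
  val[2] = 1111
  val[3] = 1001
  val[4] = 0011
  val[5] = 1111
  val[6] = 0100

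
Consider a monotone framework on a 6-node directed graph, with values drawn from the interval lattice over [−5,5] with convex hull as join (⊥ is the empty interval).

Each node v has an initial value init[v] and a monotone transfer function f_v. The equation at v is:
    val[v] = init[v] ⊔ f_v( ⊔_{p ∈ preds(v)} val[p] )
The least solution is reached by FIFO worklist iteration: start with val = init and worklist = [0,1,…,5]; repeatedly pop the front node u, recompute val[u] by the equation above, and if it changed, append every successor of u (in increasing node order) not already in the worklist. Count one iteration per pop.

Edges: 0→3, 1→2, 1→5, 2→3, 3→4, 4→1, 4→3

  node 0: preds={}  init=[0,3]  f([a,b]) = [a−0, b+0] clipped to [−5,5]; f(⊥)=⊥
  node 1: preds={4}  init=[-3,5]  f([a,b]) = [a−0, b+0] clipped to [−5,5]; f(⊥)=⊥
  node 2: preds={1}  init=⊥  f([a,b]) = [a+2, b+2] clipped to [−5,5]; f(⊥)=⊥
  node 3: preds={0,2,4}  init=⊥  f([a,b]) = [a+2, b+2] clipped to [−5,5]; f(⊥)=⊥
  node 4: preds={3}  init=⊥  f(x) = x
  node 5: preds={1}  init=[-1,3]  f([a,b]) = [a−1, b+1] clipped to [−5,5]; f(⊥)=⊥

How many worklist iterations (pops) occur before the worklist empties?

8

Trace (8 dequeues):
  [1] u=0 | in ⊥ | out [0,3] | ==
  [2] u=1 | in ⊥ | out [-3,5] | ==
  [3] u=2 | in [-3,5] | out [-1,5] | prev ⊥ | push {}
  [4] u=3 | in [-1,5] | out [1,5] | prev ⊥ | push {}
  [5] u=4 | in [1,5] | out [1,5] | prev ⊥ | push {1,3}
  [6] u=5 | in [-3,5] | out [-4,5] | prev [-1,3] | push {}
  [7] u=1 | in [1,5] | out [-3,5] | ==
  [8] u=3 | in [-1,5] | out [1,5] | ==

Converged values:
  [0] [0,3]
  [1] [-3,5]
  [2] [-1,5]
  [3] [1,5]
  [4] [1,5]
  [5] [-4,5]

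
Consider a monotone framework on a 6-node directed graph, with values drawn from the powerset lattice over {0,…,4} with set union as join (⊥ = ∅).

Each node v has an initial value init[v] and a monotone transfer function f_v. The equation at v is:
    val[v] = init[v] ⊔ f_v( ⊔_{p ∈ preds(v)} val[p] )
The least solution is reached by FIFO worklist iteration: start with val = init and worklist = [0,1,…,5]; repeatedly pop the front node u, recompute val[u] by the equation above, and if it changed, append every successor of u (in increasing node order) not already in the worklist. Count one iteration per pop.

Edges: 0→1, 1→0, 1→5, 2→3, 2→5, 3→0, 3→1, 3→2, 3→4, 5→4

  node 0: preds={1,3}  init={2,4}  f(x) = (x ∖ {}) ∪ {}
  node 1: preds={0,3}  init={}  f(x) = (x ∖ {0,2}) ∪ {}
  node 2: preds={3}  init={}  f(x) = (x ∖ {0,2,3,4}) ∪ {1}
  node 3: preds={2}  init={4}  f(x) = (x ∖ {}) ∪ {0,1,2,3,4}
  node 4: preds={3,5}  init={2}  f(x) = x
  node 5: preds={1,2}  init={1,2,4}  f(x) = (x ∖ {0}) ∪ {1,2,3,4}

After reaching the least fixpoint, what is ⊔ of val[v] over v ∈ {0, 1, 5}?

{0,1,2,3,4}

Worklist (12 pops):
  #1 pop 0: in={4} → {2,4} (no change)
  #2 pop 1: in={2,4} → {4} (was {}); enqueue [0]
  #3 pop 2: in={4} → {1} (was {}); enqueue []
  #4 pop 3: in={1} → {0,1,2,3,4} (was {4}); enqueue [1,2]
  #5 pop 4: in={0,1,2,3,4} → {0,1,2,3,4} (was {2}); enqueue []
  #6 pop 5: in={1,4} → {1,2,3,4} (was {1,2,4}); enqueue [4]
  #7 pop 0: in={0,1,2,3,4} → {0,1,2,3,4} (was {2,4}); enqueue []
  #8 pop 1: in={0,1,2,3,4} → {1,3,4} (was {4}); enqueue [0,5]
  #9 pop 2: in={0,1,2,3,4} → {1} (no change)
  #10 pop 4: in={0,1,2,3,4} → {0,1,2,3,4} (no change)
  #11 pop 0: in={0,1,2,3,4} → {0,1,2,3,4} (no change)
  #12 pop 5: in={1,3,4} → {1,2,3,4} (no change)

Fixpoint:
  val[0] = {0,1,2,3,4}
  val[1] = {1,3,4}
  val[2] = {1}
  val[3] = {0,1,2,3,4}
  val[4] = {0,1,2,3,4}
  val[5] = {1,2,3,4}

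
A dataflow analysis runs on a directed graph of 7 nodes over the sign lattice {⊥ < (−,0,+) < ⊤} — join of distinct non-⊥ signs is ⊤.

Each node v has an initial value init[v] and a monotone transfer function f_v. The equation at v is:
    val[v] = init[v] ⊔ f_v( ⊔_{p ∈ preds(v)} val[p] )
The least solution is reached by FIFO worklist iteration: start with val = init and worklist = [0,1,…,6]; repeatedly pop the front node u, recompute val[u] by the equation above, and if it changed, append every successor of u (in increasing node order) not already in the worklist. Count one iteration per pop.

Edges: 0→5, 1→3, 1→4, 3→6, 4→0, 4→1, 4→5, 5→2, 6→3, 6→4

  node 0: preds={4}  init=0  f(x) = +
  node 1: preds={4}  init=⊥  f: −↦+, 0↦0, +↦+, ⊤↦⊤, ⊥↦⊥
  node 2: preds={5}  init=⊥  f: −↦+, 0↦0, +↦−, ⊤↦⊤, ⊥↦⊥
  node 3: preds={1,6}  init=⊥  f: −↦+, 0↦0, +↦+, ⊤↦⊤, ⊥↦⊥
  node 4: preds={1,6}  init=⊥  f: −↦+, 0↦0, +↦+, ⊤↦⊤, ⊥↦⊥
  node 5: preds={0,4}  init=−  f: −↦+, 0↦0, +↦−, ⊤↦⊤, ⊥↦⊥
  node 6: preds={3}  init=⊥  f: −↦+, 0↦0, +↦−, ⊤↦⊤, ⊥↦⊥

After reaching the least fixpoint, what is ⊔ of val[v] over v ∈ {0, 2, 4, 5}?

Worklist (8 pops):
  #1 pop 0: in=⊥ → ⊤ (was 0); enqueue []
  #2 pop 1: in=⊥ → ⊥ (no change)
  #3 pop 2: in=− → + (was ⊥); enqueue []
  #4 pop 3: in=⊥ → ⊥ (no change)
  #5 pop 4: in=⊥ → ⊥ (no change)
  #6 pop 5: in=⊤ → ⊤ (was −); enqueue [2]
  #7 pop 6: in=⊥ → ⊥ (no change)
  #8 pop 2: in=⊤ → ⊤ (was +); enqueue []

Fixpoint:
  val[0] = ⊤
  val[1] = ⊥
  val[2] = ⊤
  val[3] = ⊥
  val[4] = ⊥
  val[5] = ⊤
  val[6] = ⊥

⊤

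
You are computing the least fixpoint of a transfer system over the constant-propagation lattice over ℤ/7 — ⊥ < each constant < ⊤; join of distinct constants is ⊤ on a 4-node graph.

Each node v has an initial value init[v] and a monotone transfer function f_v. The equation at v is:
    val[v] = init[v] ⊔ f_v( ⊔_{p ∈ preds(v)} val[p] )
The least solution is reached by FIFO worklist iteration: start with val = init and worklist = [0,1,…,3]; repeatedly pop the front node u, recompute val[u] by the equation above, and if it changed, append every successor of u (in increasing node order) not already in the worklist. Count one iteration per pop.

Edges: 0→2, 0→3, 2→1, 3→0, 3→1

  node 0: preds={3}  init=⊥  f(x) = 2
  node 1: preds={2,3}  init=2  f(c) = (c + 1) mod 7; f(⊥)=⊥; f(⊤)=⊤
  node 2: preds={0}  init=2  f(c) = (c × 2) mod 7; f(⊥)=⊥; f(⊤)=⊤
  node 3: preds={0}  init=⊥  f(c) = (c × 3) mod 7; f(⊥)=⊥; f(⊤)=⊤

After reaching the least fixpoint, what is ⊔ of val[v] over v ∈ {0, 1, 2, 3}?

Worklist (6 pops):
  #1 pop 0: in=⊥ → 2 (was ⊥); enqueue []
  #2 pop 1: in=2 → ⊤ (was 2); enqueue []
  #3 pop 2: in=2 → ⊤ (was 2); enqueue [1]
  #4 pop 3: in=2 → 6 (was ⊥); enqueue [0]
  #5 pop 1: in=⊤ → ⊤ (no change)
  #6 pop 0: in=6 → 2 (no change)

Fixpoint:
  val[0] = 2
  val[1] = ⊤
  val[2] = ⊤
  val[3] = 6

⊤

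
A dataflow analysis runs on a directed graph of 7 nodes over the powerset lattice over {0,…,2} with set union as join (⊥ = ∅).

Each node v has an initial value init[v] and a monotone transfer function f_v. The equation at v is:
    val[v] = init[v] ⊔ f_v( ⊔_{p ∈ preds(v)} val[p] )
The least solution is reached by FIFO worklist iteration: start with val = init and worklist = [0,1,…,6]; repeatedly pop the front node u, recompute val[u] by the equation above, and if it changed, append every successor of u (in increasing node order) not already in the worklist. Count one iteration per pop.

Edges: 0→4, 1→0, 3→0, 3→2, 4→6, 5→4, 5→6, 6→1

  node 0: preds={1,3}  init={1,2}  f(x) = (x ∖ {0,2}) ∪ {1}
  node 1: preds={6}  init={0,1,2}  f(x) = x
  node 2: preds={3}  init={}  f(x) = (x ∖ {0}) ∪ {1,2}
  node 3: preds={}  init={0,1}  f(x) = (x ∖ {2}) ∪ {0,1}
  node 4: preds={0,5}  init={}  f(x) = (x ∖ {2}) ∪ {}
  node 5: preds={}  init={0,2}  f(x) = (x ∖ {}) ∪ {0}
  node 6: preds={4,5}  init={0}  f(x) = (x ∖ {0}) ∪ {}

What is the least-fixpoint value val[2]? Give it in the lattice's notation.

Trace (8 dequeues):
  [1] u=0 | in {0,1,2} | out {1,2} | ==
  [2] u=1 | in {0} | out {0,1,2} | ==
  [3] u=2 | in {0,1} | out {1,2} | prev {} | push {}
  [4] u=3 | in {} | out {0,1} | ==
  [5] u=4 | in {0,1,2} | out {0,1} | prev {} | push {}
  [6] u=5 | in {} | out {0,2} | ==
  [7] u=6 | in {0,1,2} | out {0,1,2} | prev {0} | push {1}
  [8] u=1 | in {0,1,2} | out {0,1,2} | ==

Converged values:
  [0] {1,2}
  [1] {0,1,2}
  [2] {1,2}
  [3] {0,1}
  [4] {0,1}
  [5] {0,2}
  [6] {0,1,2}

{1,2}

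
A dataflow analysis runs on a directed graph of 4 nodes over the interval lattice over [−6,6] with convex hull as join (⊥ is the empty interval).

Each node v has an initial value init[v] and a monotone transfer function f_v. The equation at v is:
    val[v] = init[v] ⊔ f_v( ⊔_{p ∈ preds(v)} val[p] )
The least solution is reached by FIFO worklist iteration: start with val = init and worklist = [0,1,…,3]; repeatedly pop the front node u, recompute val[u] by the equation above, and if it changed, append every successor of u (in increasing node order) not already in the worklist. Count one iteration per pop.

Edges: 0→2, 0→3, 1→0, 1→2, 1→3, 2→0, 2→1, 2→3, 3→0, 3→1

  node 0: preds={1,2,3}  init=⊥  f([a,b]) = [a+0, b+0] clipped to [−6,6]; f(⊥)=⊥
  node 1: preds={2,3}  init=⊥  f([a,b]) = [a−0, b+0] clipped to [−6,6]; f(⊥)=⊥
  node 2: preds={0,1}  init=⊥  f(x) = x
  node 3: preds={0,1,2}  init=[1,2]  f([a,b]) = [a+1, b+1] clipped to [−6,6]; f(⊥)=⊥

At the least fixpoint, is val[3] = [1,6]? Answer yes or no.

Iteration log — 22 steps:
  step 1. node 0  ⊔preds=[1,2]  new=[1,2]  old=⊥  +wl: 
  step 2. node 1  ⊔preds=[1,2]  new=[1,2]  old=⊥  +wl: 0
  step 3. node 2  ⊔preds=[1,2]  new=[1,2]  old=⊥  +wl: 1
  step 4. node 3  ⊔preds=[1,2]  new=[1,3]  old=[1,2]  +wl: 
  step 5. node 0  ⊔preds=[1,3]  new=[1,3]  old=[1,2]  +wl: 2,3
  step 6. node 1  ⊔preds=[1,3]  new=[1,3]  old=[1,2]  +wl: 0
  step 7. node 2  ⊔preds=[1,3]  new=[1,3]  old=[1,2]  +wl: 1
  step 8. node 3  ⊔preds=[1,3]  new=[1,4]  old=[1,3]  +wl: 
  step 9. node 0  ⊔preds=[1,4]  new=[1,4]  old=[1,3]  +wl: 2,3
  step 10. node 1  ⊔preds=[1,4]  new=[1,4]  old=[1,3]  +wl: 0
  step 11. node 2  ⊔preds=[1,4]  new=[1,4]  old=[1,3]  +wl: 1
  step 12. node 3  ⊔preds=[1,4]  new=[1,5]  old=[1,4]  +wl: 
  step 13. node 0  ⊔preds=[1,5]  new=[1,5]  old=[1,4]  +wl: 2,3
  step 14. node 1  ⊔preds=[1,5]  new=[1,5]  old=[1,4]  +wl: 0
  step 15. node 2  ⊔preds=[1,5]  new=[1,5]  old=[1,4]  +wl: 1
  step 16. node 3  ⊔preds=[1,5]  new=[1,6]  old=[1,5]  +wl: 
  step 17. node 0  ⊔preds=[1,6]  new=[1,6]  old=[1,5]  +wl: 2,3
  step 18. node 1  ⊔preds=[1,6]  new=[1,6]  old=[1,5]  +wl: 0
  step 19. node 2  ⊔preds=[1,6]  new=[1,6]  old=[1,5]  +wl: 1
  step 20. node 3  ⊔preds=[1,6]  new=[1,6]  stable
  step 21. node 0  ⊔preds=[1,6]  new=[1,6]  stable
  step 22. node 1  ⊔preds=[1,6]  new=[1,6]  stable

Least fixpoint reached:
  node 0: [1,6]
  node 1: [1,6]
  node 2: [1,6]
  node 3: [1,6]

yes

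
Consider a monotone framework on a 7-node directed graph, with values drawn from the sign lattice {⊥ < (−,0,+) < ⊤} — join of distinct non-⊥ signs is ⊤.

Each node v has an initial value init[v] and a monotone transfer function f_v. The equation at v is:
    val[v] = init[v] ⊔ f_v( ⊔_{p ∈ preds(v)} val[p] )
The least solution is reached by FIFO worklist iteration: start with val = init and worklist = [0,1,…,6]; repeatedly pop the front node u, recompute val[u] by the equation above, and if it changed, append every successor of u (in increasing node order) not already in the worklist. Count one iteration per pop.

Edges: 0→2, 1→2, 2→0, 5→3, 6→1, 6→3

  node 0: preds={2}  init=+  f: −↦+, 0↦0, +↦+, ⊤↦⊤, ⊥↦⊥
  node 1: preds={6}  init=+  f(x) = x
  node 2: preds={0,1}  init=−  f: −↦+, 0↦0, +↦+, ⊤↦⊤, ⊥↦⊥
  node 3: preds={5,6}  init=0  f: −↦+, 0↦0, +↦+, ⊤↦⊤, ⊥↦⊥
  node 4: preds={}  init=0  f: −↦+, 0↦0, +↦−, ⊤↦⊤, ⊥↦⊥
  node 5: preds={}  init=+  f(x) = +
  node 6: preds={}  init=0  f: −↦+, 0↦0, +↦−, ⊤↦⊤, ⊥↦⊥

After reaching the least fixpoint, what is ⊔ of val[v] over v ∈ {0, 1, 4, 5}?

⊤

Iteration log — 9 steps:
  step 1. node 0  ⊔preds=−  new=+  stable
  step 2. node 1  ⊔preds=0  new=⊤  old=+  +wl: 
  step 3. node 2  ⊔preds=⊤  new=⊤  old=−  +wl: 0
  step 4. node 3  ⊔preds=⊤  new=⊤  old=0  +wl: 
  step 5. node 4  ⊔preds=⊥  new=0  stable
  step 6. node 5  ⊔preds=⊥  new=+  stable
  step 7. node 6  ⊔preds=⊥  new=0  stable
  step 8. node 0  ⊔preds=⊤  new=⊤  old=+  +wl: 2
  step 9. node 2  ⊔preds=⊤  new=⊤  stable

Least fixpoint reached:
  node 0: ⊤
  node 1: ⊤
  node 2: ⊤
  node 3: ⊤
  node 4: 0
  node 5: +
  node 6: 0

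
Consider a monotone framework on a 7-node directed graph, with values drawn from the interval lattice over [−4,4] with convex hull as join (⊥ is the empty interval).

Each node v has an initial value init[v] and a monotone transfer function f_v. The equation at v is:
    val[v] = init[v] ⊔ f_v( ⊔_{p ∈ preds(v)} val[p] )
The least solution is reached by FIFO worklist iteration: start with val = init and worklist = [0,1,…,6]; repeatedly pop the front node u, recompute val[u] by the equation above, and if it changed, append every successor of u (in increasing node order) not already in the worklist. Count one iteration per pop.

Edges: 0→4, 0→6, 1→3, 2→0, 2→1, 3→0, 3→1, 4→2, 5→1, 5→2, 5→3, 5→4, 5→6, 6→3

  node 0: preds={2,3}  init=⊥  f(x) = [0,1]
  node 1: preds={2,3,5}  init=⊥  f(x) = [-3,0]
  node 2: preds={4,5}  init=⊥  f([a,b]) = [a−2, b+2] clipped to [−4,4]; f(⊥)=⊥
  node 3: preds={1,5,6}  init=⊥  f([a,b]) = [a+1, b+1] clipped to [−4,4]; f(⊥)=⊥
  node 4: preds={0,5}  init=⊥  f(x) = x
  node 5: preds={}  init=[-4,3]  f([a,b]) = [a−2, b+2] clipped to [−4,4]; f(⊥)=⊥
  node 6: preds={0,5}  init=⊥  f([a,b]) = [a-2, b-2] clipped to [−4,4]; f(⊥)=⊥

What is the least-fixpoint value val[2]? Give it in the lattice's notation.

Worklist (11 pops):
  #1 pop 0: in=⊥ → [0,1] (was ⊥); enqueue []
  #2 pop 1: in=[-4,3] → [-3,0] (was ⊥); enqueue []
  #3 pop 2: in=[-4,3] → [-4,4] (was ⊥); enqueue [0,1]
  #4 pop 3: in=[-4,3] → [-3,4] (was ⊥); enqueue []
  #5 pop 4: in=[-4,3] → [-4,3] (was ⊥); enqueue [2]
  #6 pop 5: in=⊥ → [-4,3] (no change)
  #7 pop 6: in=[-4,3] → [-4,1] (was ⊥); enqueue [3]
  #8 pop 0: in=[-4,4] → [0,1] (no change)
  #9 pop 1: in=[-4,4] → [-3,0] (no change)
  #10 pop 2: in=[-4,3] → [-4,4] (no change)
  #11 pop 3: in=[-4,3] → [-3,4] (no change)

Fixpoint:
  val[0] = [0,1]
  val[1] = [-3,0]
  val[2] = [-4,4]
  val[3] = [-3,4]
  val[4] = [-4,3]
  val[5] = [-4,3]
  val[6] = [-4,1]

[-4,4]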